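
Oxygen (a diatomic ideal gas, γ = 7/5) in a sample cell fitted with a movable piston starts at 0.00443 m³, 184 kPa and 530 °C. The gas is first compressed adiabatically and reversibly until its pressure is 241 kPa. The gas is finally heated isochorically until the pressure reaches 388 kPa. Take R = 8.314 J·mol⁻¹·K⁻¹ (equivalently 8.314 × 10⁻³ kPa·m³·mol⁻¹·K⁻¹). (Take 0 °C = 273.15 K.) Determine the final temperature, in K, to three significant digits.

Convert: T₁ = 803.1 K.
Adiabatic (γ = 7/5), T V^(γ−1) and P V^γ constant: T₂ = T₁·(P₂/P₁)^((γ−1)/γ) = 867.5 K; V₂ = V₁·(P₁/P₂)^(1/γ) = 0.003653 m³.
V constant ⇒ P ∝ T: V₃ = V₂; T₃ = T₂·(P₃/P₂) = 1397 K.

T₃ ≈ 1.40e+03 K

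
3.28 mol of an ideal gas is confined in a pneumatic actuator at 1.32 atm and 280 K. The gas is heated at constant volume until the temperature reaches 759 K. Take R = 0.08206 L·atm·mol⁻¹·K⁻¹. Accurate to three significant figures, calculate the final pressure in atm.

From PV = nRT: V₁ = nRT₁/P₁ = 57.09 L.
Isochoric, so P/T is constant: V₂ = V₁; P₂ = P₁·(T₂/T₁) = 3.578 atm.

P₂ ≈ 3.58 atm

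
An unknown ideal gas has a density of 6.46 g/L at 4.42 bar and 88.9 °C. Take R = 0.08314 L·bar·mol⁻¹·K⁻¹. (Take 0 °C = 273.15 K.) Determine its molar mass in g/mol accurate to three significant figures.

M ≈ 44.0 g/mol

ρ = PM/(RT) ⇒ M = ρRT/P = (6.46 × 0.08314 × 362.0) / 4.42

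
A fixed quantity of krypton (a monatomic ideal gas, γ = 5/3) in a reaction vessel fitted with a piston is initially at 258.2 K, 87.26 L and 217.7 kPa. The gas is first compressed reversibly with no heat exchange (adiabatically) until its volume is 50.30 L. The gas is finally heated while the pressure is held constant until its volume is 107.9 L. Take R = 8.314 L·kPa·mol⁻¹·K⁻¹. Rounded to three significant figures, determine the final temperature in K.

T₃ ≈ 800 K

Adiabatic (γ = 5/3), T V^(γ−1) and P V^γ constant: T₂ = T₁·(V₁/V₂)^(γ−1) = 372.8 K; P₂ = P₁·(V₁/V₂)^γ = 545.3 kPa.
Isobaric, so V/T is constant: P₃ = P₂; T₃ = T₂·(V₃/V₂) = 799.7 K.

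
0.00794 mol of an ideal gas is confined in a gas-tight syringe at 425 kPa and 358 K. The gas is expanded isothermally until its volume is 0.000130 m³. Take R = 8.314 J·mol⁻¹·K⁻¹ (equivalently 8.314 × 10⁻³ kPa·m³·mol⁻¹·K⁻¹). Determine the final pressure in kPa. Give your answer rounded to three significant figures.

From PV = nRT: V₁ = nRT₁/P₁ = 5.561e-05 m³.
T constant ⇒ Boyle's law P V = const: T₂ = T₁; P₂ = P₁·(V₁/V₂) = 181.8 kPa.

P₂ ≈ 182 kPa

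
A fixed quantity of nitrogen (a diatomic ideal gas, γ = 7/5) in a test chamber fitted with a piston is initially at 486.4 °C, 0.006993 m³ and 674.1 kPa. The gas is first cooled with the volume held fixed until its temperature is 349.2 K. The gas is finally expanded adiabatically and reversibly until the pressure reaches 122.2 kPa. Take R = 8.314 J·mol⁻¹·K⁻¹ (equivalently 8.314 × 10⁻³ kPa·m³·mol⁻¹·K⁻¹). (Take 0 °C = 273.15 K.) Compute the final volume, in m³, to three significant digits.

Convert: T₁ = 759.5 K.
V constant ⇒ P ∝ T: V₂ = V₁; P₂ = P₁·(T₂/T₁) = 309.9 kPa.
Adiabatic (γ = 7/5), T V^(γ−1) and P V^γ constant: T₃ = T₂·(P₃/P₂)^((γ−1)/γ) = 267.7 K; V₃ = V₂·(P₂/P₃)^(1/γ) = 0.01359 m³.

V₃ ≈ 0.0136 m³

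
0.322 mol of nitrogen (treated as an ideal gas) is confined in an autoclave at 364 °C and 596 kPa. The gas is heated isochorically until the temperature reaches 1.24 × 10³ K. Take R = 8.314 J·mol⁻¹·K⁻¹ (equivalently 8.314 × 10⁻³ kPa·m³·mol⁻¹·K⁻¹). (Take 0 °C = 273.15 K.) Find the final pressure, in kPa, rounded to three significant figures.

P₂ ≈ 1.16e+03 kPa

Convert: T₁ = 637.1 K.
From PV = nRT: V₁ = nRT₁/P₁ = 0.002862 m³.
Isochoric, so P/T is constant: V₂ = V₁; P₂ = P₁·(T₂/T₁) = 1160 kPa.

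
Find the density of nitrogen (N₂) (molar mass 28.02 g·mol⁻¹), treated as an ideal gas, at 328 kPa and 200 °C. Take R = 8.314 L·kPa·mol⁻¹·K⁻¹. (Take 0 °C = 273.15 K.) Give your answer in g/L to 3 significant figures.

ρ = PM/(RT) = (328 × 28.02) / (8.314 × 473.1)

ρ ≈ 2.34 g/L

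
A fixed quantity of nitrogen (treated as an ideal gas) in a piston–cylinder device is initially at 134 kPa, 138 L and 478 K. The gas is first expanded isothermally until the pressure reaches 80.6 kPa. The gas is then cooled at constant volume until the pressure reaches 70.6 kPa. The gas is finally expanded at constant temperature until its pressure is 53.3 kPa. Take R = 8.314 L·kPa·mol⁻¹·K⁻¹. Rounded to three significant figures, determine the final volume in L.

T constant ⇒ Boyle's law P V = const: T₂ = T₁; V₂ = V₁·(P₁/P₂) = 229.4 L.
Isochoric, so P/T is constant: V₃ = V₂; T₃ = T₂·(P₃/P₂) = 418.7 K.
Isothermal, so P V is constant: T₄ = T₃; V₄ = V₃·(P₃/P₄) = 303.9 L.

V₄ ≈ 304 L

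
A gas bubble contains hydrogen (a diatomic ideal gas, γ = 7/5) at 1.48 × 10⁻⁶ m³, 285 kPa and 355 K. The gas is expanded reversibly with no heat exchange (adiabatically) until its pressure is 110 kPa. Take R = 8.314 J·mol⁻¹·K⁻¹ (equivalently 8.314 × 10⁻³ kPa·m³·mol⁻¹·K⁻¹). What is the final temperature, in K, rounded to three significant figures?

T₂ ≈ 270 K

Adiabatic (γ = 7/5), T V^(γ−1) and P V^γ constant: T₂ = T₁·(P₂/P₁)^((γ−1)/γ) = 270.5 K; V₂ = V₁·(P₁/P₂)^(1/γ) = 2.921e-06 m³.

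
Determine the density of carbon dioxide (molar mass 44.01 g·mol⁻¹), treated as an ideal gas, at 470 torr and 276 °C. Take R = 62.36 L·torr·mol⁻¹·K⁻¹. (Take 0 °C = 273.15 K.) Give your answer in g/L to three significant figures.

ρ = PM/(RT) = (470 × 44.01) / (62.36 × 549.1)

ρ ≈ 0.604 g/L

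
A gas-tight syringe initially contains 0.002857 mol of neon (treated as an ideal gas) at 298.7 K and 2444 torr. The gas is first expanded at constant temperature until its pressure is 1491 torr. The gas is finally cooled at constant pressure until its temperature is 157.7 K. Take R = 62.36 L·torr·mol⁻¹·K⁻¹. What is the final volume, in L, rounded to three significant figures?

From PV = nRT: V₁ = nRT₁/P₁ = 0.02177 L.
Isothermal, so P V is constant: T₂ = T₁; V₂ = V₁·(P₁/P₂) = 0.03569 L.
Isobaric, so V/T is constant: P₃ = P₂; V₃ = V₂·(T₃/T₂) = 0.01884 L.

V₃ ≈ 0.0188 L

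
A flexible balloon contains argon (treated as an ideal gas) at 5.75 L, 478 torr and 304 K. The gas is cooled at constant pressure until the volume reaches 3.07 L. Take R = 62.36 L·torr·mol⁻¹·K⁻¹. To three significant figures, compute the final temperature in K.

P constant ⇒ V ∝ T: P₂ = P₁; T₂ = T₁·(V₂/V₁) = 162.3 K.

T₂ ≈ 162 K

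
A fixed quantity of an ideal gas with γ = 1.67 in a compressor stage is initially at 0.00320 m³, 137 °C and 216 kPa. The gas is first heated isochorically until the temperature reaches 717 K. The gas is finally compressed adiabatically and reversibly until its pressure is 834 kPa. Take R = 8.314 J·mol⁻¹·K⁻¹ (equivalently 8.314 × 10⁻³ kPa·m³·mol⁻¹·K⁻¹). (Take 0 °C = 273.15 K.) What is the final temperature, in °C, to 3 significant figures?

Convert: T₁ = 410.1 K.
V constant ⇒ P ∝ T: V₂ = V₁; P₂ = P₁·(T₂/T₁) = 377.6 kPa.
Adiabatic (γ = 1.67), T V^(γ−1) and P V^γ constant: T₃ = T₂·(P₃/P₂)^((γ−1)/γ) = 985.3 K; V₃ = V₂·(P₂/P₃)^(1/γ) = 0.001991 m³.

T₃ ≈ 712 °C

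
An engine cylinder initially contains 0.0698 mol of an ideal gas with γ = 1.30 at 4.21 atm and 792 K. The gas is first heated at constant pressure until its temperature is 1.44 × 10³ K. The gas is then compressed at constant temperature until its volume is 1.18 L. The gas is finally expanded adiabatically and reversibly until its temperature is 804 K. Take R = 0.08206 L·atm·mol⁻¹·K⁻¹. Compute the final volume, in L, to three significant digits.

V₄ ≈ 8.23 L

From PV = nRT: V₁ = nRT₁/P₁ = 1.078 L.
P constant ⇒ V ∝ T: P₂ = P₁; V₂ = V₁·(T₂/T₁) = 1.959 L.
T constant ⇒ Boyle's law P V = const: T₃ = T₂; P₃ = P₂·(V₂/V₃) = 6.990 atm.
Adiabatic (γ = 1.30), T V^(γ−1) and P V^γ constant: P₄ = P₃·(T₄/T₃)^(γ/(γ−1)) = 0.5593 atm; V₄ = V₃·(T₃/T₄)^(1/(γ−1)) = 8.233 L.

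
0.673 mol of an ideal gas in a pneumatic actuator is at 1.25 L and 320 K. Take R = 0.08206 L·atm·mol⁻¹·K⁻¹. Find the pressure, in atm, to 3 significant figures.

PV = nRT ⇒ P = nRT/V = (0.673 × 0.08206 × 320) / 1.25

P ≈ 14.1 atm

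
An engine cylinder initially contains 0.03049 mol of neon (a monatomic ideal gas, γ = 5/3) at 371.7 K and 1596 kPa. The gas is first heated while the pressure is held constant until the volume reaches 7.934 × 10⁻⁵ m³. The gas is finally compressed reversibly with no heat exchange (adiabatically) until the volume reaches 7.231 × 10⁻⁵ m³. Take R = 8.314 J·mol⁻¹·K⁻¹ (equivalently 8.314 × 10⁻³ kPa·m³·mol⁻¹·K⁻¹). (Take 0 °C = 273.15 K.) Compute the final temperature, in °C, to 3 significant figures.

From PV = nRT: V₁ = nRT₁/P₁ = 5.904e-05 m³.
Isobaric, so V/T is constant: P₂ = P₁; T₂ = T₁·(V₂/V₁) = 499.5 K.
Adiabatic (γ = 5/3), T V^(γ−1) and P V^γ constant: T₃ = T₂·(V₂/V₃)^(γ−1) = 531.4 K; P₃ = P₂·(V₂/V₃)^γ = 1863 kPa.

T₃ ≈ 258 °C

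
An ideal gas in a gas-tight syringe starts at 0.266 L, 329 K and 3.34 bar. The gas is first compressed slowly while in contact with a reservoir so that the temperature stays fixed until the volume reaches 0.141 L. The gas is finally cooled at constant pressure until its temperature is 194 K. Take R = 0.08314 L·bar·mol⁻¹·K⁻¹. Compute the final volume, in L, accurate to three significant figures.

Isothermal, so P V is constant: T₂ = T₁; P₂ = P₁·(V₁/V₂) = 6.301 bar.
P constant ⇒ V ∝ T: P₃ = P₂; V₃ = V₂·(T₃/T₂) = 0.08314 L.

V₃ ≈ 0.0831 L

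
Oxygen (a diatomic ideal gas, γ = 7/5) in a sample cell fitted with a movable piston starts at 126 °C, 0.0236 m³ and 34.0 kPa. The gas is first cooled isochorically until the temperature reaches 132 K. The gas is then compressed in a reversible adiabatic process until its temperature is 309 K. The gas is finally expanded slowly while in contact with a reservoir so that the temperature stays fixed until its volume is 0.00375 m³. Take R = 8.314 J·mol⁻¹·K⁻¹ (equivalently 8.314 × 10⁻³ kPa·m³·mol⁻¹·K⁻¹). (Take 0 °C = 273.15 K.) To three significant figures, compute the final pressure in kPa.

Convert: T₁ = 399.1 K.
Isochoric, so P/T is constant: V₂ = V₁; P₂ = P₁·(T₂/T₁) = 11.24 kPa.
Reversible adiabatic, γ = 7/5: P₃ = P₂·(T₃/T₂)^(γ/(γ−1)) = 220.7 kPa; V₃ = V₂·(T₂/T₃)^(1/(γ−1)) = 0.002815 m³.
Isothermal, so P V is constant: T₄ = T₃; P₄ = P₃·(V₃/V₄) = 165.6 kPa.

P₄ ≈ 166 kPa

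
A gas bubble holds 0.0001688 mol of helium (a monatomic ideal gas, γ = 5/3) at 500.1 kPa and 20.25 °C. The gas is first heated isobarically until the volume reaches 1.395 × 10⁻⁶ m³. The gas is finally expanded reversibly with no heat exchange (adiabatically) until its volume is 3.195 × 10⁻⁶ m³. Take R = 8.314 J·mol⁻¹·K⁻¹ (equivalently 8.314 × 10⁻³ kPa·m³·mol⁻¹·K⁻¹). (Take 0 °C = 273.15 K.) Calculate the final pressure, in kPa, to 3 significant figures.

Convert: T₁ = 293.4 K.
From PV = nRT: V₁ = nRT₁/P₁ = 8.234e-07 m³.
P constant ⇒ V ∝ T: P₂ = P₁; T₂ = T₁·(V₂/V₁) = 497.1 K.
Adiabatic (γ = 5/3), T V^(γ−1) and P V^γ constant: T₃ = T₂·(V₂/V₃)^(γ−1) = 286.1 K; P₃ = P₂·(V₂/V₃)^γ = 125.7 kPa.

P₃ ≈ 126 kPa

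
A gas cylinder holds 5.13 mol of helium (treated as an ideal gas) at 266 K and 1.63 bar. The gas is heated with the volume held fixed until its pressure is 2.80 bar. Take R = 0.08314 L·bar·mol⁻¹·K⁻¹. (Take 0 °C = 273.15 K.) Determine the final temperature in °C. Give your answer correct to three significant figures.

T₂ ≈ 184 °C

From PV = nRT: V₁ = nRT₁/P₁ = 69.60 L.
V constant ⇒ P ∝ T: V₂ = V₁; T₂ = T₁·(P₂/P₁) = 456.9 K.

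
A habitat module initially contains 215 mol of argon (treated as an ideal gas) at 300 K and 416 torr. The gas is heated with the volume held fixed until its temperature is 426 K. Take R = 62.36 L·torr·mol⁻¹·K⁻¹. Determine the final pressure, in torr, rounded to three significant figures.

From PV = nRT: V₁ = nRT₁/P₁ = 9669 L.
V constant ⇒ P ∝ T: V₂ = V₁; P₂ = P₁·(T₂/T₁) = 590.7 torr.

P₂ ≈ 591 torr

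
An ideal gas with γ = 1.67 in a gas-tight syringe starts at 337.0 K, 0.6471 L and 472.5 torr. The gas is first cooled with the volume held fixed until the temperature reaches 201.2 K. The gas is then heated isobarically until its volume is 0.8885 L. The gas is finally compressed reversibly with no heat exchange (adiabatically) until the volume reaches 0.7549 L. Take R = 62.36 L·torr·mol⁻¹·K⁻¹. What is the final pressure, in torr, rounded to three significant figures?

P₄ ≈ 370 torr

Isochoric, so P/T is constant: V₂ = V₁; P₂ = P₁·(T₂/T₁) = 282.1 torr.
P constant ⇒ V ∝ T: P₃ = P₂; T₃ = T₂·(V₃/V₂) = 276.3 K.
Reversible adiabatic, γ = 1.67: T₄ = T₃·(V₃/V₄)^(γ−1) = 308.1 K; P₄ = P₃·(V₃/V₄)^γ = 370.3 torr.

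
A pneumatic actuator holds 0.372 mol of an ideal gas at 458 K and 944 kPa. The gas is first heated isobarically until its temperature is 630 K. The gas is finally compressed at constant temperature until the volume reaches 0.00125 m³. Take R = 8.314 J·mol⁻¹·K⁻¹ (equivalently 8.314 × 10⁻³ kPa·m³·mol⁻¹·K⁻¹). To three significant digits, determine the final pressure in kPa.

P₃ ≈ 1.56e+03 kPa

From PV = nRT: V₁ = nRT₁/P₁ = 0.001501 m³.
Isobaric, so V/T is constant: P₂ = P₁; V₂ = V₁·(T₂/T₁) = 0.002064 m³.
Isothermal, so P V is constant: T₃ = T₂; P₃ = P₂·(V₂/V₃) = 1559 kPa.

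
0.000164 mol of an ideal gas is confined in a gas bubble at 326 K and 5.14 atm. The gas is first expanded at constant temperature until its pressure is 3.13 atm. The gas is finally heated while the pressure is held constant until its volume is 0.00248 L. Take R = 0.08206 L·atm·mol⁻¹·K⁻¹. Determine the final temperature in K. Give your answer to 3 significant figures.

From PV = nRT: V₁ = nRT₁/P₁ = 0.0008536 L.
Isothermal, so P V is constant: T₂ = T₁; V₂ = V₁·(P₁/P₂) = 0.001402 L.
P constant ⇒ V ∝ T: P₃ = P₂; T₃ = T₂·(V₃/V₂) = 576.8 K.

T₃ ≈ 577 K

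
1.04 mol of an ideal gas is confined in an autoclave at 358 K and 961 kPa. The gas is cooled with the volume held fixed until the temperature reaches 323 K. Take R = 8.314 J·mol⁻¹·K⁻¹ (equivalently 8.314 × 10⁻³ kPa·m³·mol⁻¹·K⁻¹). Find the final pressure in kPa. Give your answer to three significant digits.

P₂ ≈ 867 kPa

From PV = nRT: V₁ = nRT₁/P₁ = 0.003221 m³.
Isochoric, so P/T is constant: V₂ = V₁; P₂ = P₁·(T₂/T₁) = 867.0 kPa.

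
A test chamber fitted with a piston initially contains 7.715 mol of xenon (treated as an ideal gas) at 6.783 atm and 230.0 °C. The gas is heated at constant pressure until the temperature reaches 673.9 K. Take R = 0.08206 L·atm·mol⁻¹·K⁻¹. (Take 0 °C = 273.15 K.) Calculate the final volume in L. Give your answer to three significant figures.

Convert: T₁ = 503.1 K.
From PV = nRT: V₁ = nRT₁/P₁ = 46.96 L.
P constant ⇒ V ∝ T: P₂ = P₁; V₂ = V₁·(T₂/T₁) = 62.90 L.

V₂ ≈ 62.9 L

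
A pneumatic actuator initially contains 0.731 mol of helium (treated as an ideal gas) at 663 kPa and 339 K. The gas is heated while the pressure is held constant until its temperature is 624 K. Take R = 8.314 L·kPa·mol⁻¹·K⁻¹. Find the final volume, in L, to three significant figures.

V₂ ≈ 5.72 L

From PV = nRT: V₁ = nRT₁/P₁ = 3.108 L.
P constant ⇒ V ∝ T: P₂ = P₁; V₂ = V₁·(T₂/T₁) = 5.720 L.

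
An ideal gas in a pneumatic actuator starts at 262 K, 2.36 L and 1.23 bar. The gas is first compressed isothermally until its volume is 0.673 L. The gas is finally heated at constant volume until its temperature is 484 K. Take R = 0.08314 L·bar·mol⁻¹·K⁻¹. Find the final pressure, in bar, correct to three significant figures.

P₃ ≈ 7.97 bar

T constant ⇒ Boyle's law P V = const: T₂ = T₁; P₂ = P₁·(V₁/V₂) = 4.313 bar.
Isochoric, so P/T is constant: V₃ = V₂; P₃ = P₂·(T₃/T₂) = 7.968 bar.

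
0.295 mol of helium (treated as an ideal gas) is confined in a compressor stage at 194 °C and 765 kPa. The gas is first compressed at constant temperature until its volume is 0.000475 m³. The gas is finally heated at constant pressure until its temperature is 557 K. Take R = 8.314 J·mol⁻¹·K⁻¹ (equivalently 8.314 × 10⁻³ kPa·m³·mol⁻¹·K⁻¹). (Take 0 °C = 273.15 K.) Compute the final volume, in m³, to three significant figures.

V₃ ≈ 0.000566 m³

Convert: T₁ = 467.1 K.
From PV = nRT: V₁ = nRT₁/P₁ = 0.001498 m³.
Isothermal, so P V is constant: T₂ = T₁; P₂ = P₁·(V₁/V₂) = 2412 kPa.
P constant ⇒ V ∝ T: P₃ = P₂; V₃ = V₂·(T₃/T₂) = 0.0005664 m³.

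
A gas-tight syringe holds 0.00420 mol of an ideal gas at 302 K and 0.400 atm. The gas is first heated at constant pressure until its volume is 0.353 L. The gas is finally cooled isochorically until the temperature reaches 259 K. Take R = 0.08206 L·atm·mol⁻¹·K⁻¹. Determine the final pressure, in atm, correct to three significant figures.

P₃ ≈ 0.253 atm

From PV = nRT: V₁ = nRT₁/P₁ = 0.2602 L.
P constant ⇒ V ∝ T: P₂ = P₁; T₂ = T₁·(V₂/V₁) = 409.7 K.
Isochoric, so P/T is constant: V₃ = V₂; P₃ = P₂·(T₃/T₂) = 0.2529 atm.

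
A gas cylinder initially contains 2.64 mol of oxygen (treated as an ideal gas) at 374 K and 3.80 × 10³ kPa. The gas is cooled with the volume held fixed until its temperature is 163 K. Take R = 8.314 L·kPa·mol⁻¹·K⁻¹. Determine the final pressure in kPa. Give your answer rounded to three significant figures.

P₂ ≈ 1.66e+03 kPa

From PV = nRT: V₁ = nRT₁/P₁ = 2.160 L.
V constant ⇒ P ∝ T: V₂ = V₁; P₂ = P₁·(T₂/T₁) = 1656 kPa.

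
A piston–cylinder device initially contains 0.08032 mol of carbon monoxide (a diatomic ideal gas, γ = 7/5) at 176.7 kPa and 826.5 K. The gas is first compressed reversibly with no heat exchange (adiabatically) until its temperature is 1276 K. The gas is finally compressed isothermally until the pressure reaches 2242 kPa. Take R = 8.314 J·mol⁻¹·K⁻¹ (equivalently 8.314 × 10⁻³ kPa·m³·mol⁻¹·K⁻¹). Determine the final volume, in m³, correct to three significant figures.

From PV = nRT: V₁ = nRT₁/P₁ = 0.003123 m³.
Reversible adiabatic, γ = 7/5: P₂ = P₁·(T₂/T₁)^(γ/(γ−1)) = 807.9 kPa; V₂ = V₁·(T₁/T₂)^(1/(γ−1)) = 0.001055 m³.
Isothermal, so P V is constant: T₃ = T₂; V₃ = V₂·(P₂/P₃) = 0.0003801 m³.

V₃ ≈ 0.000380 m³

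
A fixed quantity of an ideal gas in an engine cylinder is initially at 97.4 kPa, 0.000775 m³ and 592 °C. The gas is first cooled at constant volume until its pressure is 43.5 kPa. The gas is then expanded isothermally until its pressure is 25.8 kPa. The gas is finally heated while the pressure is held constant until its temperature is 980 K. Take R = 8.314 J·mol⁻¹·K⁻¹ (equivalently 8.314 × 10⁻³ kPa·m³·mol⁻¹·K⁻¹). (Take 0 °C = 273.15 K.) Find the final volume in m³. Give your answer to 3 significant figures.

Convert: T₁ = 865.1 K.
Isochoric, so P/T is constant: V₂ = V₁; T₂ = T₁·(P₂/P₁) = 386.4 K.
T constant ⇒ Boyle's law P V = const: T₃ = T₂; V₃ = V₂·(P₂/P₃) = 0.001307 m³.
P constant ⇒ V ∝ T: P₄ = P₃; V₄ = V₃·(T₄/T₃) = 0.003314 m³.

V₄ ≈ 0.00331 m³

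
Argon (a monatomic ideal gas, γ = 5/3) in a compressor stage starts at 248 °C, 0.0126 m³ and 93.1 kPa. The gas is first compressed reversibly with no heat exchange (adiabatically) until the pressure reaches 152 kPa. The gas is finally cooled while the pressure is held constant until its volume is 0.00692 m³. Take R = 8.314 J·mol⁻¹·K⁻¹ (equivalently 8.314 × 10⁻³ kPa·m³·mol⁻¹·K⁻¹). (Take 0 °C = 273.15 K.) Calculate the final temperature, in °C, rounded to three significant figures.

T₃ ≈ 194 °C

Convert: T₁ = 521.1 K.
Reversible adiabatic, γ = 5/3: T₂ = T₁·(P₂/P₁)^((γ−1)/γ) = 634.0 K; V₂ = V₁·(P₁/P₂)^(1/γ) = 0.009389 m³.
P constant ⇒ V ∝ T: P₃ = P₂; T₃ = T₂·(V₃/V₂) = 467.3 K.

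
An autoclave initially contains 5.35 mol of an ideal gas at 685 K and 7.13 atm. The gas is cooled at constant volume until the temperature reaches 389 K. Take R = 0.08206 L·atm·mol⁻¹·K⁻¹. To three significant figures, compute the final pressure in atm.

From PV = nRT: V₁ = nRT₁/P₁ = 42.18 L.
Isochoric, so P/T is constant: V₂ = V₁; P₂ = P₁·(T₂/T₁) = 4.049 atm.

P₂ ≈ 4.05 atm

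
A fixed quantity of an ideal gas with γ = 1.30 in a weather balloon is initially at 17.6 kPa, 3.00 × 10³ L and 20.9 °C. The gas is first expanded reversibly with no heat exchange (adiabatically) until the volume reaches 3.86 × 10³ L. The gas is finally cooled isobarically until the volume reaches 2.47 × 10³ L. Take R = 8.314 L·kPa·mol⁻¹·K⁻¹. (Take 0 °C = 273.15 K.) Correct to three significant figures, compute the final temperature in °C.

Convert: T₁ = 294.0 K.
Reversible adiabatic, γ = 1.30: T₂ = T₁·(V₁/V₂)^(γ−1) = 272.6 K; P₂ = P₁·(V₁/V₂)^γ = 12.68 kPa.
P constant ⇒ V ∝ T: P₃ = P₂; T₃ = T₂·(V₃/V₂) = 174.5 K.

T₃ ≈ -98.7 °C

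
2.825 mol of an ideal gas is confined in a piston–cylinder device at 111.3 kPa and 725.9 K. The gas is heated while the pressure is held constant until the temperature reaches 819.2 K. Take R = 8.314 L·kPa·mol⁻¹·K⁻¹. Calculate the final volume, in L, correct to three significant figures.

V₂ ≈ 173 L

From PV = nRT: V₁ = nRT₁/P₁ = 153.2 L.
Isobaric, so V/T is constant: P₂ = P₁; V₂ = V₁·(T₂/T₁) = 172.9 L.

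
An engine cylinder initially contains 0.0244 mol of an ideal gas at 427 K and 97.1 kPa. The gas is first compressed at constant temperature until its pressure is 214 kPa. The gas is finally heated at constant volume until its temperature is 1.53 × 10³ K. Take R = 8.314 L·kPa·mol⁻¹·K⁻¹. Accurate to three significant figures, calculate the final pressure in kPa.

From PV = nRT: V₁ = nRT₁/P₁ = 0.8921 L.
T constant ⇒ Boyle's law P V = const: T₂ = T₁; V₂ = V₁·(P₁/P₂) = 0.4048 L.
Isochoric, so P/T is constant: V₃ = V₂; P₃ = P₂·(T₃/T₂) = 766.8 kPa.

P₃ ≈ 767 kPa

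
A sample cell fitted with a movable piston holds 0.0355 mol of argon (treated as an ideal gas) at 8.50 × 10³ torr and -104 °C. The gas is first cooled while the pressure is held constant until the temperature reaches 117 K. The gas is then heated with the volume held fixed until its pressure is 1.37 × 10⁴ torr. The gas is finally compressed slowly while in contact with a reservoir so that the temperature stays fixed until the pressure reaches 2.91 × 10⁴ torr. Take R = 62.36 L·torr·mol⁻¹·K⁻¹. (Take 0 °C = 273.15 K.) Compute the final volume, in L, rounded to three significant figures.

V₄ ≈ 0.0143 L

Convert: T₁ = 169.1 K.
From PV = nRT: V₁ = nRT₁/P₁ = 0.04405 L.
Isobaric, so V/T is constant: P₂ = P₁; V₂ = V₁·(T₂/T₁) = 0.03047 L.
Isochoric, so P/T is constant: V₃ = V₂; T₃ = T₂·(P₃/P₂) = 188.6 K.
T constant ⇒ Boyle's law P V = const: T₄ = T₃; V₄ = V₃·(P₃/P₄) = 0.01435 L.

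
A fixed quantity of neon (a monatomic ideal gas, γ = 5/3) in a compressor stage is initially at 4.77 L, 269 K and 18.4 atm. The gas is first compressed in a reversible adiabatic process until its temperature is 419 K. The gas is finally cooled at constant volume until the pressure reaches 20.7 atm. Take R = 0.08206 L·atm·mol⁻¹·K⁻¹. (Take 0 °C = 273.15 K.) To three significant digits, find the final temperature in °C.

Adiabatic (γ = 5/3), T V^(γ−1) and P V^γ constant: P₂ = P₁·(T₂/T₁)^(γ/(γ−1)) = 55.72 atm; V₂ = V₁·(T₁/T₂)^(1/(γ−1)) = 2.454 L.
V constant ⇒ P ∝ T: V₃ = V₂; T₃ = T₂·(P₃/P₂) = 155.7 K.

T₃ ≈ -117 °C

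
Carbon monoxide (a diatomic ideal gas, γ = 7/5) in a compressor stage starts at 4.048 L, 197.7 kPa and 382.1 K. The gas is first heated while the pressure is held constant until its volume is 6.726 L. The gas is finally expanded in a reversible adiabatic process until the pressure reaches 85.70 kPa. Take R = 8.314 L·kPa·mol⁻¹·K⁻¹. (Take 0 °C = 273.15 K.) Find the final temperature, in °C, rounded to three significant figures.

T₃ ≈ 227 °C

P constant ⇒ V ∝ T: P₂ = P₁; T₂ = T₁·(V₂/V₁) = 634.9 K.
Reversible adiabatic, γ = 7/5: T₃ = T₂·(P₃/P₂)^((γ−1)/γ) = 500.0 K; V₃ = V₂·(P₂/P₃)^(1/γ) = 12.22 L.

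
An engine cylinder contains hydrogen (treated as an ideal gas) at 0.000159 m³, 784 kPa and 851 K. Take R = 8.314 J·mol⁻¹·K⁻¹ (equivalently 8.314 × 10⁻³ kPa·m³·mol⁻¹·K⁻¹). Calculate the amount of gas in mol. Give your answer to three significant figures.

n ≈ 0.0176 mol

PV = nRT ⇒ n = PV/(RT) = (784 × 0.000159) / (8.314 × 10⁻³ × 851)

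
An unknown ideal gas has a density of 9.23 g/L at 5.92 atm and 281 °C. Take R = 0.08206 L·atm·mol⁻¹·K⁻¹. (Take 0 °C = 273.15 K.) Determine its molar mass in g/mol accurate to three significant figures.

M ≈ 70.9 g/mol

ρ = PM/(RT) ⇒ M = ρRT/P = (9.23 × 0.08206 × 554.1) / 5.92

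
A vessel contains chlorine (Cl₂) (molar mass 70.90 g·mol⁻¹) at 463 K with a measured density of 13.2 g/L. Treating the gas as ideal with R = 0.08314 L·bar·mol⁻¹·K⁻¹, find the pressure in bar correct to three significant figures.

ρ = PM/(RT) ⇒ P = ρRT/M = (13.2 × 0.08314 × 463.0) / 70.90

P ≈ 7.17 bar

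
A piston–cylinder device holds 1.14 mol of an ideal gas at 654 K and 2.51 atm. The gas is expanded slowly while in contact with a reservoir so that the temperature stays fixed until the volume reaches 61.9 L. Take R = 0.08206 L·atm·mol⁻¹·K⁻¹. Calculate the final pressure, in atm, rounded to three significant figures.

P₂ ≈ 0.988 atm

From PV = nRT: V₁ = nRT₁/P₁ = 24.37 L.
T constant ⇒ Boyle's law P V = const: T₂ = T₁; P₂ = P₁·(V₁/V₂) = 0.9884 atm.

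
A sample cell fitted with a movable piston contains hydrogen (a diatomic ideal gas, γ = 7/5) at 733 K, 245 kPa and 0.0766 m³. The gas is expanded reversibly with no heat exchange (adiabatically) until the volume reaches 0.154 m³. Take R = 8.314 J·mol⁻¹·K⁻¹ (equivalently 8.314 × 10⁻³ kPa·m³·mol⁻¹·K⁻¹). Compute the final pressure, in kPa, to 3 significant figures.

P₂ ≈ 92.2 kPa

Adiabatic (γ = 7/5), T V^(γ−1) and P V^γ constant: T₂ = T₁·(V₁/V₂)^(γ−1) = 554.4 K; P₂ = P₁·(V₁/V₂)^γ = 92.16 kPa.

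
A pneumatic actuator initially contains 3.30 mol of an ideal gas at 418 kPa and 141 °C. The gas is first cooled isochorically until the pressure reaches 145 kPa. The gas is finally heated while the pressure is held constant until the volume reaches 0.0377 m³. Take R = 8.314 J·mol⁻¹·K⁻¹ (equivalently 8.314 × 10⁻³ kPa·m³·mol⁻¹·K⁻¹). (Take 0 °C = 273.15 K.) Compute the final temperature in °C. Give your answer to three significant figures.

T₃ ≈ -73.9 °C

Convert: T₁ = 414.1 K.
From PV = nRT: V₁ = nRT₁/P₁ = 0.02718 m³.
Isochoric, so P/T is constant: V₂ = V₁; T₂ = T₁·(P₂/P₁) = 143.7 K.
P constant ⇒ V ∝ T: P₃ = P₂; T₃ = T₂·(V₃/V₂) = 199.2 K.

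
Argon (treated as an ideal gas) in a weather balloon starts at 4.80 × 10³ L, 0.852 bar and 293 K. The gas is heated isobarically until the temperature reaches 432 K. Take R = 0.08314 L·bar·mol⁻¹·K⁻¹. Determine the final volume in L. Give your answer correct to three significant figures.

Isobaric, so V/T is constant: P₂ = P₁; V₂ = V₁·(T₂/T₁) = 7077 L.

V₂ ≈ 7.08e+03 L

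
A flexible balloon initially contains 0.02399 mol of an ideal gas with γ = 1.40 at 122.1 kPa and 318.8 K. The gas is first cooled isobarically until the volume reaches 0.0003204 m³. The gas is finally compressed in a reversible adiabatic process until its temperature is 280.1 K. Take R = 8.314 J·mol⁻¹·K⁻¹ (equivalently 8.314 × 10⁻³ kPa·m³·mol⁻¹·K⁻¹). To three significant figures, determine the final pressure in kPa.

From PV = nRT: V₁ = nRT₁/P₁ = 0.0005208 m³.
Isobaric, so V/T is constant: P₂ = P₁; T₂ = T₁·(V₂/V₁) = 196.1 K.
Adiabatic (γ = 1.40), T V^(γ−1) and P V^γ constant: P₃ = P₂·(T₃/T₂)^(γ/(γ−1)) = 424.9 kPa; V₃ = V₂·(T₂/T₃)^(1/(γ−1)) = 0.0001315 m³.

P₃ ≈ 425 kPa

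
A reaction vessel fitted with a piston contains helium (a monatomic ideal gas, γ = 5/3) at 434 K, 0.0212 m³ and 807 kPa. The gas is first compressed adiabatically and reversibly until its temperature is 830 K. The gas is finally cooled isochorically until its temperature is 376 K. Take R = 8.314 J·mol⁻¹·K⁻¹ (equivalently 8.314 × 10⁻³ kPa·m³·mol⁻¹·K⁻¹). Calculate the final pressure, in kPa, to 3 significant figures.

P₃ ≈ 1.85e+03 kPa

Adiabatic (γ = 5/3), T V^(γ−1) and P V^γ constant: P₂ = P₁·(T₂/T₁)^(γ/(γ−1)) = 4082 kPa; V₂ = V₁·(T₁/T₂)^(1/(γ−1)) = 0.008016 m³.
V constant ⇒ P ∝ T: V₃ = V₂; P₃ = P₂·(T₃/T₂) = 1849 kPa.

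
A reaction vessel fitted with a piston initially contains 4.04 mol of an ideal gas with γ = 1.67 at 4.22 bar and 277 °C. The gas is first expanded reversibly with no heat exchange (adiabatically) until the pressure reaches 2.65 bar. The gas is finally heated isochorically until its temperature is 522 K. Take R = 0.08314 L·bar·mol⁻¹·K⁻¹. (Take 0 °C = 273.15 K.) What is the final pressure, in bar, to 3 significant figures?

P₃ ≈ 3.03 bar

Convert: T₁ = 550.1 K.
From PV = nRT: V₁ = nRT₁/P₁ = 43.79 L.
Adiabatic (γ = 1.67), T V^(γ−1) and P V^γ constant: T₂ = T₁·(P₂/P₁)^((γ−1)/γ) = 456.5 K; V₂ = V₁·(P₁/P₂)^(1/γ) = 57.86 L.
V constant ⇒ P ∝ T: V₃ = V₂; P₃ = P₂·(T₃/T₂) = 3.030 bar.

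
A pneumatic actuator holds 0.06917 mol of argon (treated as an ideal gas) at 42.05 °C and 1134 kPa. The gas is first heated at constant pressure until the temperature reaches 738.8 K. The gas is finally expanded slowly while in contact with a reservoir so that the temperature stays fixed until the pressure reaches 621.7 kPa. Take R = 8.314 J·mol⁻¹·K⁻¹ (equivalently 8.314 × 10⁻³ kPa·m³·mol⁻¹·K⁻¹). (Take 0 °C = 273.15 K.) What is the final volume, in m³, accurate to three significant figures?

V₃ ≈ 0.000683 m³

Convert: T₁ = 315.2 K.
From PV = nRT: V₁ = nRT₁/P₁ = 0.0001598 m³.
Isobaric, so V/T is constant: P₂ = P₁; V₂ = V₁·(T₂/T₁) = 0.0003747 m³.
Isothermal, so P V is constant: T₃ = T₂; V₃ = V₂·(P₂/P₃) = 0.0006834 m³.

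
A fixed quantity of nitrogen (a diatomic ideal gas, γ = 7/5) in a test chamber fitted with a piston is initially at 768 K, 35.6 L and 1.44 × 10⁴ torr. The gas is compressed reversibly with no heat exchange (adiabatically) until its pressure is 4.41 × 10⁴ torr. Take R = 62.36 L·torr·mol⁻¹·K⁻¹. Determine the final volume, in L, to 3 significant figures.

Reversible adiabatic, γ = 7/5: T₂ = T₁·(P₂/P₁)^((γ−1)/γ) = 1057 K; V₂ = V₁·(P₁/P₂)^(1/γ) = 16.00 L.

V₂ ≈ 16.0 L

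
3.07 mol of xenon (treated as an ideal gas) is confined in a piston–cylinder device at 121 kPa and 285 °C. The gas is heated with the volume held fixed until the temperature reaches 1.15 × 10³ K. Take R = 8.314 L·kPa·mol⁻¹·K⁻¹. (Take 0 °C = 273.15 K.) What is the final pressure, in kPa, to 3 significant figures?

Convert: T₁ = 558.1 K.
From PV = nRT: V₁ = nRT₁/P₁ = 117.7 L.
V constant ⇒ P ∝ T: V₂ = V₁; P₂ = P₁·(T₂/T₁) = 249.3 kPa.

P₂ ≈ 249 kPa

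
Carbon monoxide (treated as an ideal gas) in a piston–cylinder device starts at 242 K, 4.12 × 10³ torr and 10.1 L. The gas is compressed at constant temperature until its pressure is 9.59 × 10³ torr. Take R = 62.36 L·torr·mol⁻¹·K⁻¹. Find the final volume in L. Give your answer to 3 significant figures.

V₂ ≈ 4.34 L

Isothermal, so P V is constant: T₂ = T₁; V₂ = V₁·(P₁/P₂) = 4.339 L.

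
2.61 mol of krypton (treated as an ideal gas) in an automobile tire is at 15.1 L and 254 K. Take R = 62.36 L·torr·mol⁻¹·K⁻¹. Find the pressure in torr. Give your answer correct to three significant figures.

P ≈ 2.74e+03 torr

PV = nRT ⇒ P = nRT/V = (2.61 × 62.36 × 254) / 15.1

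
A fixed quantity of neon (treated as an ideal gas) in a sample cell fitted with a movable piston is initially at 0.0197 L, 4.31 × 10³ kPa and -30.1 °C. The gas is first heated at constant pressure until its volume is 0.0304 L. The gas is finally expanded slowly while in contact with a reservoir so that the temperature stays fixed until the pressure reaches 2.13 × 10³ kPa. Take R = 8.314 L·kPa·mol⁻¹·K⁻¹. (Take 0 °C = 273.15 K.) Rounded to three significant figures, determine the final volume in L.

Convert: T₁ = 243.0 K.
Isobaric, so V/T is constant: P₂ = P₁; T₂ = T₁·(V₂/V₁) = 375.1 K.
Isothermal, so P V is constant: T₃ = T₂; V₃ = V₂·(P₂/P₃) = 0.06151 L.

V₃ ≈ 0.0615 L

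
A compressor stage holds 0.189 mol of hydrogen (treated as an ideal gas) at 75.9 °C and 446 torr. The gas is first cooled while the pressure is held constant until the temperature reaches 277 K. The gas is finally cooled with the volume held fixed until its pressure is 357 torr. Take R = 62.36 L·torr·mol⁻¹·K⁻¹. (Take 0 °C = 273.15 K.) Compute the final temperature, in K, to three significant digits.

T₃ ≈ 222 K

Convert: T₁ = 349.0 K.
From PV = nRT: V₁ = nRT₁/P₁ = 9.224 L.
P constant ⇒ V ∝ T: P₂ = P₁; V₂ = V₁·(T₂/T₁) = 7.320 L.
Isochoric, so P/T is constant: V₃ = V₂; T₃ = T₂·(P₃/P₂) = 221.7 K.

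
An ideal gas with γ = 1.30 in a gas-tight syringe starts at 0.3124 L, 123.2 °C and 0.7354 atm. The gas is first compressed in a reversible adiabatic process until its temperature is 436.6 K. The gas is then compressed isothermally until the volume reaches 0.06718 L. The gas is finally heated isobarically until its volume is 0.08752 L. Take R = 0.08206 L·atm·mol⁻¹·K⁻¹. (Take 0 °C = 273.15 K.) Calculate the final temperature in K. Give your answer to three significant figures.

Convert: T₁ = 396.3 K.
Adiabatic (γ = 1.30), T V^(γ−1) and P V^γ constant: P₂ = P₁·(T₂/T₁)^(γ/(γ−1)) = 1.118 atm; V₂ = V₁·(T₁/T₂)^(1/(γ−1)) = 0.2263 L.
Isothermal, so P V is constant: T₃ = T₂; P₃ = P₂·(V₂/V₃) = 3.767 atm.
Isobaric, so V/T is constant: P₄ = P₃; T₄ = T₃·(V₄/V₃) = 568.8 K.

T₄ ≈ 569 K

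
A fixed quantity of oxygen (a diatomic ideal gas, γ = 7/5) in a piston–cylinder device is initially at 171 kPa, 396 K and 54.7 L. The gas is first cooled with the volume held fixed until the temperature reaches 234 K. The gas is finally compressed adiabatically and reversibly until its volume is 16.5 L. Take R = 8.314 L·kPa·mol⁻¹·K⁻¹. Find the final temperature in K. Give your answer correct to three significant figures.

T₃ ≈ 378 K

Isochoric, so P/T is constant: V₂ = V₁; P₂ = P₁·(T₂/T₁) = 101.0 kPa.
Adiabatic (γ = 7/5), T V^(γ−1) and P V^γ constant: T₃ = T₂·(V₂/V₃)^(γ−1) = 377.9 K; P₃ = P₂·(V₂/V₃)^γ = 541.0 kPa.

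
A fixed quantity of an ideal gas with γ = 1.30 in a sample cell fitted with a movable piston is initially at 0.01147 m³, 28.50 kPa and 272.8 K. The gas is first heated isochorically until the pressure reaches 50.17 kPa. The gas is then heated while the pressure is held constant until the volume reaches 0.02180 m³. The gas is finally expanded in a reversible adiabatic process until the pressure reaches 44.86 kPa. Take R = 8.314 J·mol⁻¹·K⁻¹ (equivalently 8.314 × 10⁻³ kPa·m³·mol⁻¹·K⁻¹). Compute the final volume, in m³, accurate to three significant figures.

V₄ ≈ 0.0238 m³

V constant ⇒ P ∝ T: V₂ = V₁; T₂ = T₁·(P₂/P₁) = 480.2 K.
P constant ⇒ V ∝ T: P₃ = P₂; T₃ = T₂·(V₃/V₂) = 912.7 K.
Reversible adiabatic, γ = 1.30: T₄ = T₃·(P₄/P₃)^((γ−1)/γ) = 889.5 K; V₄ = V₃·(P₃/P₄)^(1/γ) = 0.02376 m³.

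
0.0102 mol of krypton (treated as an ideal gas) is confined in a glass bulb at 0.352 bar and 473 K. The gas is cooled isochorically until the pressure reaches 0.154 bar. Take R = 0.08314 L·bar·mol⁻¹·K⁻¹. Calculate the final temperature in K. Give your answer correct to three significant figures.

From PV = nRT: V₁ = nRT₁/P₁ = 1.140 L.
V constant ⇒ P ∝ T: V₂ = V₁; T₂ = T₁·(P₂/P₁) = 206.9 K.

T₂ ≈ 207 K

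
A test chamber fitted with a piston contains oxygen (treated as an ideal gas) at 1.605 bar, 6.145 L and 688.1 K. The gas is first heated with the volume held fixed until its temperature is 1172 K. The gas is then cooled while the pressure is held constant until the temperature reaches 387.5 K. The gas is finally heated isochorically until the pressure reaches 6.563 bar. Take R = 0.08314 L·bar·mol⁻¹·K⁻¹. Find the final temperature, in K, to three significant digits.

T₄ ≈ 930 K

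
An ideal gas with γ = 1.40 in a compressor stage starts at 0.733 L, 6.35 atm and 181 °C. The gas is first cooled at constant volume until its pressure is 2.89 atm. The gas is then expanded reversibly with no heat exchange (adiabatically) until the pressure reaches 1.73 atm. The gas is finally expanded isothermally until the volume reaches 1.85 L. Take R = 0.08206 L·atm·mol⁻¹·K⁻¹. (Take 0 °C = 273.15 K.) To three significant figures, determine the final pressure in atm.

Convert: T₁ = 454.1 K.
V constant ⇒ P ∝ T: V₂ = V₁; T₂ = T₁·(P₂/P₁) = 206.7 K.
Reversible adiabatic, γ = 1.40: T₃ = T₂·(P₃/P₂)^((γ−1)/γ) = 178.5 K; V₃ = V₂·(P₂/P₃)^(1/γ) = 1.058 L.
T constant ⇒ Boyle's law P V = const: T₄ = T₃; P₄ = P₃·(V₃/V₄) = 0.9889 atm.

P₄ ≈ 0.989 atm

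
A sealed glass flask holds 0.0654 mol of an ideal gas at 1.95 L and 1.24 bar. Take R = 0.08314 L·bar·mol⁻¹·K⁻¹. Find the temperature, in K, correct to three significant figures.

PV = nRT ⇒ T = PV/(nR) = (1.24 × 1.95) / (0.0654 × 0.08314)

T ≈ 445 K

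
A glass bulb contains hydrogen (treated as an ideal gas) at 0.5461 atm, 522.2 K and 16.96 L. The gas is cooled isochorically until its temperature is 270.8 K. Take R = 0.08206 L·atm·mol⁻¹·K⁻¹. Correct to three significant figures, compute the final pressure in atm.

P₂ ≈ 0.283 atm

Isochoric, so P/T is constant: V₂ = V₁; P₂ = P₁·(T₂/T₁) = 0.2832 atm.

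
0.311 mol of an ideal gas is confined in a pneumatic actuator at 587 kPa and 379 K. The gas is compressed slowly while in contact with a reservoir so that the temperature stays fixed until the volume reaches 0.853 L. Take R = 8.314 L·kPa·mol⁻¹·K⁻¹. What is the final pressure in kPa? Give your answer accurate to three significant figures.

P₂ ≈ 1.15e+03 kPa

From PV = nRT: V₁ = nRT₁/P₁ = 1.669 L.
T constant ⇒ Boyle's law P V = const: T₂ = T₁; P₂ = P₁·(V₁/V₂) = 1149 kPa.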